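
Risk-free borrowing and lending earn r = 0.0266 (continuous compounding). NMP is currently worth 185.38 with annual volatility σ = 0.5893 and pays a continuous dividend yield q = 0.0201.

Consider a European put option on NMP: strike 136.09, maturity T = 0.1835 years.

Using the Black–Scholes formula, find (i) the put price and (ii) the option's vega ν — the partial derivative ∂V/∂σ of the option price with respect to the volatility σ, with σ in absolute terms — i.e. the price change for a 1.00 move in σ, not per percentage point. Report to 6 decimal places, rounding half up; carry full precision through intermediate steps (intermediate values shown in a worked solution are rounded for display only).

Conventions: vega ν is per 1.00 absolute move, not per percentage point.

price = 2.097817
ν = 12.597490

σ√T = 0.5893·√0.1835 = 0.252438
d₁ = (ln(S/K) + (r−q+σ²/2)T) / (σ√T) = (ln(185.38/136.09) + (0.0266−0.0201+0.5893²/2)·0.1835) / 0.252438 = (0.309091 + 0.033055) / 0.252438 = 1.355369
d₂ = d₁ − σ√T = 1.355369 − 0.252438 = 1.102931
e^{−rT} = 0.995131
e^{−qT} = 0.996318
N(−d₁) = 0.087650,  N(−d₂) = 0.135028
Put price V = K·e^{−rT}·N(−d₂) − S·e^{−qT}·N(−d₁) = 18.286546 − 16.188729 = 2.097817
φ(d₁) = (1/√(2π))·e^{−d₁²/2} = 0.159223
ν = S·e^{−qT}·φ(d₁)·√T = 12.597490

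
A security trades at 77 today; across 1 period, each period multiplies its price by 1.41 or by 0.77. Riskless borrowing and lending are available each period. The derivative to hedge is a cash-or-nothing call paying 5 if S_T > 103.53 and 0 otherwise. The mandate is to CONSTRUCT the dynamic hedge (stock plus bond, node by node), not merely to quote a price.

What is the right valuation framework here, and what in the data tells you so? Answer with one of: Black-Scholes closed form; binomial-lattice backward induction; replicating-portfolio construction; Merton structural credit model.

Key observation: what is demanded is not a single number but the (Δ, B) position at each node of the 1.41/0.77 tree starting at 77; constructing those positions is the replicating-portfolio method.

framework: replicating-portfolio construction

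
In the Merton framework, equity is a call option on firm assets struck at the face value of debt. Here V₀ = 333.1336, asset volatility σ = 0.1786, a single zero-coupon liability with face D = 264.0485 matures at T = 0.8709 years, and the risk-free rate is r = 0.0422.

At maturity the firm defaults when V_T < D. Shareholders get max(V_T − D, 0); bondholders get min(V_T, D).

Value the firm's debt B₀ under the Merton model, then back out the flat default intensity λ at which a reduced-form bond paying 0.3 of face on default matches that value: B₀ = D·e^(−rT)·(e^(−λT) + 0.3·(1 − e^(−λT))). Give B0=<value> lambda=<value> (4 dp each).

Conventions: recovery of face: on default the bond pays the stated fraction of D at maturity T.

B0=253.4342 lambda=0.0070

Apply the equity-as-call identities (strike 264.0485, horizon 0.8709 years):
d₁ = [ln(V₀/D) + (r + σ²/2)T] / (σ√T)
   = [ln(333.1336/264.0485) + (0.0422 + 0.5·0.1786²)·0.8709] / (0.1786·√0.8709)
   = [0.232411 + 0.050642] / 0.166673 = 1.698251
d₂ = d₁ − σ√T = 1.698251 − 0.166673 = 1.531578
N(d₁) = 0.955270,  N(d₂) = 0.937187,  e^(−rT) = 0.963915
E₀ = V₀·N(d₁) − D·e^(−rT)·N(d₂)
   = 333.1336·0.955270 − 264.0485·0.963915·0.937187 = 79.699380
B₀ = V₀ − E₀ = 333.1336 − 79.699380 = 253.434220
e^(−λT) = (B₀·e^(rT)/D − 0.3)/(1 − 0.3) = (253.4342·1.037436/264.0485 − 0.3)/0.7 = 0.99390362
λ = −ln(0.99390362)/0.8709 = 0.007022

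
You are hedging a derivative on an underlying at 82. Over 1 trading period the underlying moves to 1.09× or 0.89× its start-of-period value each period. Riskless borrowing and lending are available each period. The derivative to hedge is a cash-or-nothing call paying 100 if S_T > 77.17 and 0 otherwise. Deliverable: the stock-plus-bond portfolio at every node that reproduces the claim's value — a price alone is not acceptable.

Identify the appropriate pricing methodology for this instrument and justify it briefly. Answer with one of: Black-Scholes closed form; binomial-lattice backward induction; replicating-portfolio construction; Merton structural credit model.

framework: replicating-portfolio construction

Key observation: since the answer must list Δ and B at each node of the 1.09/0.89 lattice on 82, the replicating-portfolio method — solving the two-state system at every node — is the one that applies.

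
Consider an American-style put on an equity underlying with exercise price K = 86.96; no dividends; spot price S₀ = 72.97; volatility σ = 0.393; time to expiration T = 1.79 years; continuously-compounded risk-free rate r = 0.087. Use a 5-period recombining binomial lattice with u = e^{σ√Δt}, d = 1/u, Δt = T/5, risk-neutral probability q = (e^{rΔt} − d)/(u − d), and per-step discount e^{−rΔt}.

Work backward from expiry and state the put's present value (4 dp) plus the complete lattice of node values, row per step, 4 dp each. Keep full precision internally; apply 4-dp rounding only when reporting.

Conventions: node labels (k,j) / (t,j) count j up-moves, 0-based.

price = 18.7818
tree:
18.7818
29.2804 9.7888
41.3667 17.2457 3.1802
50.9205 29.2804 6.6701 0.0000
58.4723 41.3667 13.9900 0.0000 0.0000
64.4417 50.9205 29.2804 0.0000 0.0000 0.0000

params: Δt=0.35800 u=1.26509 d=0.79046 q=0.50814 e^(-rΔt)=0.96933
t_5 payoffs: 64.4417 50.9205 29.2804 0.0000 0.0000 0.0000
k=4: node(4,0) S=28.4877 payoff=58.4723 vs cont=55.8056 → 58.4723 [stop]  node(4,1) S=45.5933 payoff=41.3667 vs cont=38.7000 → 41.3667 [stop]  node(4,2) S=72.9700 payoff=13.9900 vs cont=13.9603 → 13.9900 [stop]  node(4,3) S=116.7852 payoff=0.0000 vs cont=0.0000 → 0.0000 [wait]  node(4,4) S=186.9095 payoff=0.0000 vs cont=0.0000 → 0.0000 [wait]
k=3: node(3,0) S=36.0395 payoff=50.9205 vs cont=48.2538 → 50.9205 [stop]  node(3,1) S=57.6796 payoff=29.2804 vs cont=26.6136 → 29.2804 [stop]  node(3,2) S=92.3137 payoff=0.0000 vs cont=6.6701 → 6.6701 [wait]  node(3,3) S=147.7439 payoff=0.0000 vs cont=0.0000 → 0.0000 [wait]
k=2: node(2,0) S=45.5933 payoff=41.3667 vs cont=38.7000 → 41.3667 [stop]  node(2,1) S=72.9700 payoff=13.9900 vs cont=17.2457 → 17.2457 [wait]  node(2,2) S=116.7852 payoff=0.0000 vs cont=3.1802 → 3.1802 [wait]
k=1: node(1,0) S=57.6796 payoff=29.2804 vs cont=28.2172 → 29.2804 [stop]  node(1,1) S=92.3137 payoff=0.0000 vs cont=9.7888 → 9.7888 [wait]
k=0: node(0,0) S=72.9700 payoff=13.9900 vs cont=18.7818 → 18.7818 [wait]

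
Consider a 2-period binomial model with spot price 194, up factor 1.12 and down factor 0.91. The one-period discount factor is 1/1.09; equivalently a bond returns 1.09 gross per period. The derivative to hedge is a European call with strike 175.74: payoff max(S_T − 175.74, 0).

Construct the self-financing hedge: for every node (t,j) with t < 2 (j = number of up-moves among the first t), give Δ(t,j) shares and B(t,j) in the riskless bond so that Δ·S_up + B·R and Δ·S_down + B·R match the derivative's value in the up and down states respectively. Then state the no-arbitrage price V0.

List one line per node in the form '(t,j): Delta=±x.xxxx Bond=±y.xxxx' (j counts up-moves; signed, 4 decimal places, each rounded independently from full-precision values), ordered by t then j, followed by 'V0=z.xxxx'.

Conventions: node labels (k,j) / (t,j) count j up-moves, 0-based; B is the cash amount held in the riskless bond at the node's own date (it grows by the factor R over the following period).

The replicating-portfolio and risk-neutral prices coincide; use p* = (1.09−0.91)/(1.12−0.91) = 0.8571 for the latter.
Payoffs at expiry: V(2,0)=0.0000, V(2,1)=21.9848, V(2,2)=67.6136
Node (1,0) S=176.5400: V=(p*·21.9848+(1−p*)·0.0000)/1.09=17.2882; Δ=(21.9848−0.0000)/(197.7248−160.6514)=0.5930; B=V−Δ·S=-87.4013
Node (1,1) S=217.2800: V=(p*·67.6136+(1−p*)·21.9848)/1.09=56.0506; Δ=(67.6136−21.9848)/(243.3536−197.7248)=1.0000; B=V−Δ·S=-161.2294
Node (0,0) S=194.0000: V=(p*·56.0506+(1−p*)·17.2882)/1.09=46.3423; Δ=(56.0506−17.2882)/(217.2800−176.5400)=0.9515; B=V−Δ·S=-138.2408
Sanity check at the root: Δ(0,0)·S0 + B(0,0) reproduces V0 = 46.3423.

(0,0): Delta=0.9515 Bond=-138.2408
(1,0): Delta=0.5930 Bond=-87.4013
(1,1): Delta=1.0000 Bond=-161.2294
V0=46.3423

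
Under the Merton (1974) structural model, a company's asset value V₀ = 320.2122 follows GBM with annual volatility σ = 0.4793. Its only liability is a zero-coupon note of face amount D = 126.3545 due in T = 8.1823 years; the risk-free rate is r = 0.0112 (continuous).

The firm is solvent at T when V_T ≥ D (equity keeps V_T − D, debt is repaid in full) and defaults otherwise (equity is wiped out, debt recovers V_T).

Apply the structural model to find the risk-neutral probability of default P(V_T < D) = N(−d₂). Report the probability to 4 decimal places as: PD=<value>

With assets at 320.2122 and a single debt payment of 126.3545 at 8.1823 years:
d₁ = [ln(V₀/D) + (r + σ²/2)T] / (σ√T)
   = [ln(320.2122/126.3545) + (0.0112 + 0.5·0.4793²)·8.1823] / (0.4793·√8.1823)
   = [0.929892 + 1.031495] / 1.371024 = 1.430600
d₂ = d₁ − σ√T = 1.430600 − 1.371024 = 0.059576
risk-neutral PD = N(−d₂) = N(-0.059576) = 0.476247

PD=0.4762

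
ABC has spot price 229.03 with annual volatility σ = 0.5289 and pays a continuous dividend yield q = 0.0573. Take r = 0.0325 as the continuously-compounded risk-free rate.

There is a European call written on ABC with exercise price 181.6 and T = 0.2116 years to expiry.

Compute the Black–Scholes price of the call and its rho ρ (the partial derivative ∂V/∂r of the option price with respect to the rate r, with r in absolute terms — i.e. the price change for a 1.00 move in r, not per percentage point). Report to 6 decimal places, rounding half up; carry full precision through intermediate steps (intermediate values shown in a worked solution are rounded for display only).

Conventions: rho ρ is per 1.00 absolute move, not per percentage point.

price = 50.544586
ρ = 30.194310

σ√T = 0.5289·√0.2116 = 0.243294
d₁ = (ln(S/K) + (r−q+σ²/2)T) / (σ√T) = (ln(229.03/181.6) + (0.0325−0.0573+0.5289²/2)·0.2116) / 0.243294 = (0.232047 + 0.024348) / 0.243294 = 1.053848
d₂ = d₁ − σ√T = 1.053848 − 0.243294 = 0.810554
e^{−rT} = 0.993147
e^{−qT} = 0.987949
N(d₁) = 0.854024,  N(d₂) = 0.791189
Call price V = S·e^{−qT}·N(d₁) − K·e^{−rT}·N(d₂) = 193.239813 − 142.695227 = 50.544586
ρ = K·T·e^{−rT}·N(d₂) = 30.194310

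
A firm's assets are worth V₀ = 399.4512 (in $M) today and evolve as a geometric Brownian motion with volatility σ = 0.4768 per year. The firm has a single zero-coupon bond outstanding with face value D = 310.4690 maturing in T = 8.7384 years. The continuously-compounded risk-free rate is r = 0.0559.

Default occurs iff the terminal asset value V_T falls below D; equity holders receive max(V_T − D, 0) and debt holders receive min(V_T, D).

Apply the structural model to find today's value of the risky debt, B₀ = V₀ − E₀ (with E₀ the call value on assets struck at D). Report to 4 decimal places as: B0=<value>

B0=125.3601

Equity is a call on the firm's assets struck at D = 310.4690:
d₁ = [ln(V₀/D) + (r + σ²/2)T] / (σ√T)
   = [ln(399.4512/310.4690) + (0.0559 + 0.5·0.4768²)·8.7384] / (0.4768·√8.7384)
   = [0.252008 + 1.481763] / 1.409458 = 1.230097
d₂ = d₁ − σ√T = 1.230097 − 1.409458 = -0.179361
N(d₁) = 0.890670,  N(d₂) = 0.428827,  e^(−rT) = 0.613560
E₀ = V₀·N(d₁) − D·e^(−rT)·N(d₂)
   = 399.4512·0.890670 − 310.4690·0.613560·0.428827 = 274.091144
B₀ = V₀ − E₀ = 399.4512 − 274.091144 = 125.360056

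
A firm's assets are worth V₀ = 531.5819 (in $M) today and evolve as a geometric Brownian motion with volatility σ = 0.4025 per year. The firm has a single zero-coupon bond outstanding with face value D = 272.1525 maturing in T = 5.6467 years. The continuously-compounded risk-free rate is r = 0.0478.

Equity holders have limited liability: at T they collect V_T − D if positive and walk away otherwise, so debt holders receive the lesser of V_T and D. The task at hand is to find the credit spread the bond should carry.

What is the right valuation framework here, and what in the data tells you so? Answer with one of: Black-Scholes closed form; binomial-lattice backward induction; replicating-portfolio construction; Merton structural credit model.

Key observation: the data describe a firm's assets (V₀ = 531.5819, GBM) and a single zero-coupon debt of face 272.1525, so credit quantities follow from equity-as-call in the structural model.

framework: Merton structural credit model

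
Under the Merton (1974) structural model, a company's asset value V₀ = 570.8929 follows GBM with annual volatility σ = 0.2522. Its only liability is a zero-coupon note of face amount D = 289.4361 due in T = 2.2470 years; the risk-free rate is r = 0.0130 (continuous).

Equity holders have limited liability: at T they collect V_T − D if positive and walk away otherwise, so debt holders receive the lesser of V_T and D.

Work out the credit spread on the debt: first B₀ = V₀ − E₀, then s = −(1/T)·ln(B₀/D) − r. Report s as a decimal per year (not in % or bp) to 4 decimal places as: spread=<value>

Equity is a call on the firm's assets struck at D = 289.4361:
d₁ = [ln(V₀/D) + (r + σ²/2)T] / (σ√T)
   = [ln(570.8929/289.4361) + (0.0130 + 0.5·0.2522²)·2.2470] / (0.2522·√2.2470)
   = [0.679267 + 0.100671] / 0.378048 = 2.063068
d₂ = d₁ − σ√T = 2.063068 − 0.378048 = 1.685020
N(d₁) = 0.980447,  N(d₂) = 0.954008,  e^(−rT) = 0.971212
E₀ = V₀·N(d₁) − D·e^(−rT)·N(d₂)
   = 570.8929·0.980447 − 289.4361·0.971212·0.954008 = 291.555122
B₀ = V₀ − E₀ = 570.8929 − 291.555122 = 279.337778
spread = −(1/T)·ln(B₀/D) − r = −(1/2.2470)·ln(279.337778/289.4361) − 0.0130 = 0.00280455

spread=0.0028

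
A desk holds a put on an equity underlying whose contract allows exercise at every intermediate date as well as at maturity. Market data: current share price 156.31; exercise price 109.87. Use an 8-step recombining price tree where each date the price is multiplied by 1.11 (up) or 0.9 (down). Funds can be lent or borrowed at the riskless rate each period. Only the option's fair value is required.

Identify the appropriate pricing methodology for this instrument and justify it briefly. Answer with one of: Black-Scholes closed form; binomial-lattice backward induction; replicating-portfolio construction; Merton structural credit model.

Key observation: the defining feature is the embedded early-exercise option across 8 discrete dates on the spot-156.31 tree; pricing the strike-109.87 put means working backward with an exercise test at every node.

framework: binomial-lattice backward induction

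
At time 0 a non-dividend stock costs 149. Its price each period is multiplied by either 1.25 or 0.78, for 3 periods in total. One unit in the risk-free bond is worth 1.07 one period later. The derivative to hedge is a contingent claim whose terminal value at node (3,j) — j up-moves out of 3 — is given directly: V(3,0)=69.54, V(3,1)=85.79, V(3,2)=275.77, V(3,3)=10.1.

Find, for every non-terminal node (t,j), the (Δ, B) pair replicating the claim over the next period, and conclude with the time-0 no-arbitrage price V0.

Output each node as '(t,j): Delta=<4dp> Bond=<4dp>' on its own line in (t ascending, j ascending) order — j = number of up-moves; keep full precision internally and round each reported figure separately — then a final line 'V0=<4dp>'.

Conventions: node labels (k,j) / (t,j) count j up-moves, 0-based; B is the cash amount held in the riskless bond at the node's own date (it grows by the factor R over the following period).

Risk-neutral probability p* = (R−d)/(u−d) = (1.07−0.78)/(1.25−0.78) = 0.6170.
Expiry values: V(3,0)=69.5400, V(3,1)=85.7900, V(3,2)=275.7700, V(3,3)=10.1000
  t=2,j=0: stock 90.6516 → up 113.3145 (V=85.7900), down 70.7082 (V=69.5400). Price 74.3613; hedge Δ=0.3814, bond B=39.7868.
  t=2,j=1: stock 145.2750 → up 181.5938 (V=275.7700), down 113.3145 (V=85.7900). Price 189.7306; hedge Δ=2.7824, bond B=-214.4822.
  t=2,j=2: stock 232.8125 → up 291.0156 (V=10.1000), down 181.5938 (V=275.7700). Price 104.5289; hedge Δ=-2.4279, bond B=669.7843.
  t=1,j=0: stock 116.2200 → up 145.2750 (V=189.7306), down 90.6516 (V=74.3613). Price 136.0249; hedge Δ=2.1121, bond B=-109.4417.
  t=1,j=1: stock 186.2500 → up 232.8125 (V=104.5289), down 145.2750 (V=189.7306). Price 128.1863; hedge Δ=-0.9733, bond B=309.4664.
  t=0,j=0: stock 149.0000 → up 186.2500 (V=128.1863), down 116.2200 (V=136.0249). Price 122.6059; hedge Δ=-0.1119, bond B=139.2837.
Verification: the root portfolio costs Δ(0,0)·S0 + B(0,0) = 122.6059, matching V0.

(0,0): Delta=-0.1119 Bond=139.2837
(1,0): Delta=2.1121 Bond=-109.4417
(1,1): Delta=-0.9733 Bond=309.4664
(2,0): Delta=0.3814 Bond=39.7868
(2,1): Delta=2.7824 Bond=-214.4822
(2,2): Delta=-2.4279 Bond=669.7843
V0=122.6059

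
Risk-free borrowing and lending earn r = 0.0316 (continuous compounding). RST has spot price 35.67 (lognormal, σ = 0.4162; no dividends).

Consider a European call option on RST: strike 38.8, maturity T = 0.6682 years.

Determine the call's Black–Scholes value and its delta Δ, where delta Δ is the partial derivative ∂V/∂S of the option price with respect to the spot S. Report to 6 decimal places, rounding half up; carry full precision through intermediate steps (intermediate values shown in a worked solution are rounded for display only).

σ√T = 0.4162·√0.6682 = 0.340216
d₁ = (ln(S/K) + (r+σ²/2)T) / (σ√T) = (ln(35.67/38.8) + (0.0316+0.4162²/2)·0.6682) / 0.340216 = (-0.084110 + 0.078989) / 0.340216 = -0.015054
d₂ = d₁ − σ√T = -0.015054 − 0.340216 = -0.355270
e^{−rT} = 0.979106
N(d₁) = 0.493995,  N(d₂) = 0.361194
Call price V = S·N(d₁) − K·e^{−rT}·N(d₂) = 17.620790 − 13.721501 = 3.899290
Δ = N(d₁) = 0.493995

price = 3.899290
Δ = 0.493995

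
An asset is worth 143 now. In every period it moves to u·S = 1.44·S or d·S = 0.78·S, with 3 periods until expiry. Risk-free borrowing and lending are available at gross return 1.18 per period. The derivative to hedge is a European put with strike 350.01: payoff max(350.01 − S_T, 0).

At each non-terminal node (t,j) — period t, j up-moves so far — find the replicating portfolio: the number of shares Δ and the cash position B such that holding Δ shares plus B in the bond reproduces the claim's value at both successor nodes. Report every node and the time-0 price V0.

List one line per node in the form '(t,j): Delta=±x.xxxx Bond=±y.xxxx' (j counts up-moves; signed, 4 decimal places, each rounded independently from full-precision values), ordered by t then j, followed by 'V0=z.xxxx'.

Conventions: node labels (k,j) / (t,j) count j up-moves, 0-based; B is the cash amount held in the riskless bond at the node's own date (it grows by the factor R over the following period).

Under the risk-neutral measure, an up-move has probability p* = (R−d)/(u−d) = 0.6061 and values discount at R = 1.18.
At maturity the claim pays: V(3,0)=282.1491, V(3,1)=224.7283, V(3,2)=118.7207, V(3,3)=0.0000
  t=2,j=0: stock 87.0012 → up 125.2817 (V=224.7283), down 67.8609 (V=282.1491). Price 209.6174; hedge Δ=-1.0000, bond B=296.6186.
  t=2,j=1: stock 160.6176 → up 231.2893 (V=118.7207), down 125.2817 (V=224.7283). Price 136.0010; hedge Δ=-1.0000, bond B=296.6186.
  t=2,j=2: stock 296.5248 → up 426.9957 (V=0.0000), down 231.2893 (V=118.7207). Price 39.6345; hedge Δ=-0.6066, bond B=219.5143.
  t=1,j=0: stock 111.5400 → up 160.6176 (V=136.0010), down 87.0012 (V=209.6174). Price 139.8317; hedge Δ=-1.0000, bond B=251.3717.
  t=1,j=1: stock 205.9200 → up 296.5248 (V=39.6345), down 160.6176 (V=136.0010). Price 65.7603; hedge Δ=-0.7091, bond B=211.7701.
  t=0,j=0: stock 143.0000 → up 205.9200 (V=65.7603), down 111.5400 (V=139.8317). Price 80.4576; hedge Δ=-0.7848, bond B=192.6871.
As a check, the time-0 holding Δ(0,0)·S0 + B(0,0) comes to 80.4576 — exactly V0.

(0,0): Delta=-0.7848 Bond=192.6871
(1,0): Delta=-1.0000 Bond=251.3717
(1,1): Delta=-0.7091 Bond=211.7701
(2,0): Delta=-1.0000 Bond=296.6186
(2,1): Delta=-1.0000 Bond=296.6186
(2,2): Delta=-0.6066 Bond=219.5143
V0=80.4576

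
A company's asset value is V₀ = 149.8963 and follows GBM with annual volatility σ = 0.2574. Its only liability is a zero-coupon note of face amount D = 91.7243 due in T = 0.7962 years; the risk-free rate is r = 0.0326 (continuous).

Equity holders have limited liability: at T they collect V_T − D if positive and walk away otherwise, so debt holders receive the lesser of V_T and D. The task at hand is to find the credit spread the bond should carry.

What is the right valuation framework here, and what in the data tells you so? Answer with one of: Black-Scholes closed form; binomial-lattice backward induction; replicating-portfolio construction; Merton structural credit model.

Key observation: with the firm-asset dynamics (V₀ = 149.8963) and a single zero-coupon liability of face 91.7243 given, debt value, spread, and default probability all derive from the option view of the balance sheet.

framework: Merton structural credit model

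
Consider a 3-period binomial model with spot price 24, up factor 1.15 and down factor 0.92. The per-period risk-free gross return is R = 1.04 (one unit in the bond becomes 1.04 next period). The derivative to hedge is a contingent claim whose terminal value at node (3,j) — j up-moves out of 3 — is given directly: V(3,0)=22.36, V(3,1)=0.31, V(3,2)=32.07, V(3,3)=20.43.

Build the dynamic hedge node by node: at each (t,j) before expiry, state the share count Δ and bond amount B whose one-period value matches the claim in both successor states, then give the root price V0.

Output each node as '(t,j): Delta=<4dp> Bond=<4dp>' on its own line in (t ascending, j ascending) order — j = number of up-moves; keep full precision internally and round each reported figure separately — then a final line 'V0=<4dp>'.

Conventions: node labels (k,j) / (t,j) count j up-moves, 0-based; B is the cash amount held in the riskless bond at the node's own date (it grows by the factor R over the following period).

(0,0): Delta=1.2793 Bond=-14.7151
(1,0): Delta=1.1407 Bond=-12.2443
(1,1): Delta=1.3809 Bond=-18.1080
(2,0): Delta=-4.7195 Bond=106.3077
(2,1): Delta=5.4382 Bond=-121.8558
(2,2): Delta=-1.5945 Bond=75.6058
V0=15.9877

Arbitrage-free pricing uses the up-move probability p* = (R−d)/(u−d) = 0.5217, discounting each step at R = 1.04.
Payoffs at expiry: V(3,0)=22.3600, V(3,1)=0.3100, V(3,2)=32.0700, V(3,3)=20.4300
(2,0): S=20.3136. Δ = (V_up−V_dn)/(S_up−S_dn) = (0.3100−22.3600)/(23.3606−18.6885) = -4.7195. V = [p*·0.3100 + (1−p*)·22.3600]/1.04 = 10.4381. B = V − Δ·S = 106.3077.
(2,1): S=25.3920. Δ = (V_up−V_dn)/(S_up−S_dn) = (32.0700−0.3100)/(29.2008−23.3606) = 5.4382. V = [p*·32.0700 + (1−p*)·0.3100]/1.04 = 16.2312. B = V − Δ·S = -121.8558.
(2,2): S=31.7400. Δ = (V_up−V_dn)/(S_up−S_dn) = (20.4300−32.0700)/(36.5010−29.2008) = -1.5945. V = [p*·20.4300 + (1−p*)·32.0700]/1.04 = 24.9971. B = V − Δ·S = 75.6058.
(1,0): S=22.0800. Δ = (V_up−V_dn)/(S_up−S_dn) = (16.2312−10.4381)/(25.3920−20.3136) = 1.1407. V = [p*·16.2312 + (1−p*)·10.4381]/1.04 = 12.9429. B = V − Δ·S = -12.2443.
(1,1): S=27.6000. Δ = (V_up−V_dn)/(S_up−S_dn) = (24.9971−16.2312)/(31.7400−25.3920) = 1.3809. V = [p*·24.9971 + (1−p*)·16.2312]/1.04 = 20.0045. B = V − Δ·S = -18.1080.
(0,0): S=24.0000. Δ = (V_up−V_dn)/(S_up−S_dn) = (20.0045−12.9429)/(27.6000−22.0800) = 1.2793. V = [p*·20.0045 + (1−p*)·12.9429]/1.04 = 15.9877. B = V − Δ·S = -14.7151.
Check: Δ(0,0)·S0 + B(0,0) = 15.9877 = V0.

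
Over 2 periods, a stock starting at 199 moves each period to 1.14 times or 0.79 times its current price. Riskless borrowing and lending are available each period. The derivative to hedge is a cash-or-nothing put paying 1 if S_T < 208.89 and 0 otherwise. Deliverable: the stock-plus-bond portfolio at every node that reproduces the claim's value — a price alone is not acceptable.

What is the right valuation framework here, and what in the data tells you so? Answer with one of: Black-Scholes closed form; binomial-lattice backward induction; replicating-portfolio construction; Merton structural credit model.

framework: replicating-portfolio construction

Key observation: a price alone would not answer the question — the per-node share/bond construction on the spot-199, 1.14/0.79 tree is required, and only the replicating-portfolio method yields it.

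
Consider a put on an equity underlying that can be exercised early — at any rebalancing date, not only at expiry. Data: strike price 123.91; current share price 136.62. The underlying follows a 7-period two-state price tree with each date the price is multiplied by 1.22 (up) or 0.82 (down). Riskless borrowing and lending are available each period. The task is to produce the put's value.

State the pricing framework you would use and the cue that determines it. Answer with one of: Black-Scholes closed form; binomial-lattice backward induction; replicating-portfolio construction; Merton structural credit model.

Key observation: with exercise allowed before expiry on a discrete up/down model (7 steps from spot 136.62), the strike-123.91 put's value must be rolled back through the tree testing early exercise at each node.

framework: binomial-lattice backward induction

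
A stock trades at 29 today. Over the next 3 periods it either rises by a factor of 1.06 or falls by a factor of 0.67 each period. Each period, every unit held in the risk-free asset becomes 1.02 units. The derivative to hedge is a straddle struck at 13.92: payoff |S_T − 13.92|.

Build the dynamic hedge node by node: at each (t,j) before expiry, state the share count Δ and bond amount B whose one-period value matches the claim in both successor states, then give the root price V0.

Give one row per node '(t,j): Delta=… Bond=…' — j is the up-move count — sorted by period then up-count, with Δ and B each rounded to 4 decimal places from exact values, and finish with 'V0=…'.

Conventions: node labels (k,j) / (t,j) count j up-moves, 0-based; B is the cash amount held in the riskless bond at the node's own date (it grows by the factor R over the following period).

Risk-neutral probability p* = (R−d)/(u−d) = (1.02−0.67)/(1.06−0.67) = 0.8974.
At maturity the claim pays: V(3,0)=5.1979, V(3,1)=0.1208, V(3,2)=7.9115, V(3,3)=20.6195
  t=2,j=0: stock 13.0181 → up 13.7992 (V=0.1208), down 8.7221 (V=5.1979). Price 0.6290; hedge Δ=-1.0000, bond B=13.6471.
  t=2,j=1: stock 20.5958 → up 21.8315 (V=7.9115), down 13.7992 (V=0.1208). Price 6.9730; hedge Δ=0.9699, bond B=-13.0032.
  t=2,j=2: stock 32.5844 → up 34.5395 (V=20.6195), down 21.8315 (V=7.9115). Price 18.9373; hedge Δ=1.0000, bond B=-13.6471.
  t=1,j=0: stock 19.4300 → up 20.5958 (V=6.9730), down 13.0181 (V=0.6290). Price 6.1984; hedge Δ=0.8372, bond B=-10.0685.
  t=1,j=1: stock 30.7400 → up 32.5844 (V=18.9373), down 20.5958 (V=6.9730). Price 17.3630; hedge Δ=0.9980, bond B=-13.3147.
  t=0,j=0: stock 29.0000 → up 30.7400 (V=17.3630), down 19.4300 (V=6.1984). Price 15.8999; hedge Δ=0.9871, bond B=-12.7272.
As a check, the time-0 holding Δ(0,0)·S0 + B(0,0) comes to 15.8999 — exactly V0.

(0,0): Delta=0.9871 Bond=-12.7272
(1,0): Delta=0.8372 Bond=-10.0685
(1,1): Delta=0.9980 Bond=-13.3147
(2,0): Delta=-1.0000 Bond=13.6471
(2,1): Delta=0.9699 Bond=-13.0032
(2,2): Delta=1.0000 Bond=-13.6471
V0=15.8999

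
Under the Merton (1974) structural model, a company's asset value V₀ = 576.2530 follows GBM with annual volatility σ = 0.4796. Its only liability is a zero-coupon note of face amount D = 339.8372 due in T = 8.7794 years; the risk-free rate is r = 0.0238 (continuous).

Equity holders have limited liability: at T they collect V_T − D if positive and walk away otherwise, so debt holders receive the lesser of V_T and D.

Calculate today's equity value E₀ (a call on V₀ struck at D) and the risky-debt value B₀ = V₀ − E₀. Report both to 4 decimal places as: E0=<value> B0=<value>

Work the structural quantities from V₀ = 576.2530 against face 339.8372:
d₁ = [ln(V₀/D) + (r + σ²/2)T] / (σ√T)
   = [ln(576.2530/339.8372) + (0.0238 + 0.5·0.4796²)·8.7794] / (0.4796·√8.7794)
   = [0.528080 + 1.218652] / 1.421057 = 1.229178
d₂ = d₁ − σ√T = 1.229178 − 1.421057 = -0.191880
N(d₁) = 0.890497,  N(d₂) = 0.423918,  e^(−rT) = 0.811436
E₀ = V₀·N(d₁) − D·e^(−rT)·N(d₂)
   = 576.2530·0.890497 − 339.8372·0.811436·0.423918 = 396.253736
B₀ = V₀ − E₀ = 576.2530 − 396.253736 = 179.999264

E0=396.2537 B0=179.9993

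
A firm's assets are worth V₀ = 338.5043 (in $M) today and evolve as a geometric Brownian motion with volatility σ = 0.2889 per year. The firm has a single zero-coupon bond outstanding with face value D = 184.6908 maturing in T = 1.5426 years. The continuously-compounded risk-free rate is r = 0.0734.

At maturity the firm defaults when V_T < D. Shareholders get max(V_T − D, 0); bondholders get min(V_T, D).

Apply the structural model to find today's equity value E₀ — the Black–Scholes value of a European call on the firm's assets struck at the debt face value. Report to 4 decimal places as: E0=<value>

E0=174.2882

Equity is a call on the firm's assets struck at D = 184.6908:
d₁ = [ln(V₀/D) + (r + σ²/2)T] / (σ√T)
   = [ln(338.5043/184.6908) + (0.0734 + 0.5·0.2889²)·1.5426] / (0.2889·√1.5426)
   = [0.605854 + 0.177602] / 0.358818 = 2.183435
d₂ = d₁ − σ√T = 2.183435 − 0.358818 = 1.824617
N(d₁) = 0.985498,  N(d₂) = 0.965971,  e^(−rT) = 0.892948
E₀ = V₀·N(d₁) − D·e^(−rT)·N(d₂)
   = 338.5043·0.985498 − 184.6908·0.892948·0.965971 = 174.288159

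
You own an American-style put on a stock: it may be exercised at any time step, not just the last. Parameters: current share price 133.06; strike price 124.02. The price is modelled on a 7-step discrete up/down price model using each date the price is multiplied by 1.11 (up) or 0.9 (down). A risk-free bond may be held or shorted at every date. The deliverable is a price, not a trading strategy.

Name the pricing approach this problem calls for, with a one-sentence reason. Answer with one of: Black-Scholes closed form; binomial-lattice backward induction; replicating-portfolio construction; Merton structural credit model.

framework: binomial-lattice backward induction

Key observation: the exercise right at every one of the 7 steps is what matters: each node needs max(124.02 − S, continuation), which only the stepwise tree valuation starting from spot 133.06 delivers.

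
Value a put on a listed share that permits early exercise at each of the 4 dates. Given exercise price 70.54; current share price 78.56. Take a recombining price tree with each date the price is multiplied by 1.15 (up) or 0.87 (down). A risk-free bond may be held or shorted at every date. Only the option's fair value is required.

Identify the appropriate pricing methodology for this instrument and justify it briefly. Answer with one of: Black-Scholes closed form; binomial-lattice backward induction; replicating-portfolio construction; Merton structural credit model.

Key observation: with exercise allowed before expiry on a discrete up/down model (4 steps from spot 78.56), the strike-70.54 put's value must be rolled back through the tree testing early exercise at each node.

framework: binomial-lattice backward induction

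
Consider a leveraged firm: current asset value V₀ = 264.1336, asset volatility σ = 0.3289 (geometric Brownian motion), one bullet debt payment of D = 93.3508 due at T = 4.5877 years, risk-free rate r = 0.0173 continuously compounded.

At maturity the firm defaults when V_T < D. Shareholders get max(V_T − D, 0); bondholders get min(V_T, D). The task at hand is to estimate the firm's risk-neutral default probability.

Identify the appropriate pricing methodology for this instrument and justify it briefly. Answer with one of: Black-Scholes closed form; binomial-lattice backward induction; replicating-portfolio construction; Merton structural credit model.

Key observation: with the firm-asset dynamics (V₀ = 264.1336) and a single zero-coupon liability of face 93.3508 given, debt value, spread, and default probability all derive from the option view of the balance sheet.

framework: Merton structural credit model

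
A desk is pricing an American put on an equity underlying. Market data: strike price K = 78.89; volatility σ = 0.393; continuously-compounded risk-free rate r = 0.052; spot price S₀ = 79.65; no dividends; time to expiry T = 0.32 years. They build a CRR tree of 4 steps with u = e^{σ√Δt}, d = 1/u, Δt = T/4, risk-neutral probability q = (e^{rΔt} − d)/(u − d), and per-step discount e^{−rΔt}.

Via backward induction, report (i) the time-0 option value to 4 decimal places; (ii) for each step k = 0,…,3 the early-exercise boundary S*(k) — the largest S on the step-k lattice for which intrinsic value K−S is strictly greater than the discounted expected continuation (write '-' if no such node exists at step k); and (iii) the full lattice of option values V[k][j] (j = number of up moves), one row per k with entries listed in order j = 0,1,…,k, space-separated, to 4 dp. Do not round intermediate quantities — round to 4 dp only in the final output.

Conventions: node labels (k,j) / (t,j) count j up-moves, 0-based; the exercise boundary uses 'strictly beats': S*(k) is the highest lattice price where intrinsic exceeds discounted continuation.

Δt=0.08000, u=1.11757, d=0.89480, q=0.49095, disc=e^(-rΔt)=0.99585
k=4 terminal: V=max(K-S,0) → 27.8294 15.1171 0.0000 0.0000 0.0000
k=3: j=0 S=57.0638 intr=21.8262 cont=21.4987 V=21.8262[EX]; j=1 S=71.2707 intr=7.6193 cont=7.6634 V=7.6634[hold]; j=2 S=89.0145 intr=0.0000 cont=0.0000 V=0.0000[hold]; j=3 S=111.1759 intr=0.0000 cont=0.0000 V=0.0000[hold]  S*(3)=57.0638
k=2: j=0 S=63.7729 intr=15.1171 cont=14.8112 V=15.1171[EX]; j=1 S=79.6500 intr=0.0000 cont=3.8848 V=3.8848[hold]; j=2 S=99.4800 intr=0.0000 cont=0.0000 V=0.0000[hold]  S*(2)=63.7729
k=1: j=0 S=71.2707 intr=7.6193 cont=9.5628 V=9.5628[hold]; j=1 S=89.0145 intr=0.0000 cont=1.9694 V=1.9694[hold]  S*(1)=-
k=0: j=0 S=79.6500 intr=0.0000 cont=5.8105 V=5.8105[hold]  S*(0)=-

price = 5.8105
boundary = - - 63.7729 57.0638
tree:
5.8105
9.5628 1.9694
15.1171 3.8848 0.0000
21.8262 7.6634 0.0000 0.0000
27.8294 15.1171 0.0000 0.0000 0.0000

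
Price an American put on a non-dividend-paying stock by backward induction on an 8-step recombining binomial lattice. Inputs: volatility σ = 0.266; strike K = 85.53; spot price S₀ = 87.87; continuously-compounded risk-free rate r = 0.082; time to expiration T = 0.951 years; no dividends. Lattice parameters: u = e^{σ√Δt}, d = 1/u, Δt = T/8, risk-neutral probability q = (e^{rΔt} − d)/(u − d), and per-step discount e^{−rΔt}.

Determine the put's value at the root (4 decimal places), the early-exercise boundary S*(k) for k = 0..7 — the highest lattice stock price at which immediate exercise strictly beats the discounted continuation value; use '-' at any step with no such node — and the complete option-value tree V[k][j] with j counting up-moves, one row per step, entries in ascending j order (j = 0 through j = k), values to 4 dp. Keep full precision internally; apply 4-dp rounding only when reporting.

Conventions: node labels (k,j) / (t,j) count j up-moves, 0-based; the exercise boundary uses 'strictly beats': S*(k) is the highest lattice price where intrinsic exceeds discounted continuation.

price = 5.4552
boundary = - - - 66.7345 60.8864 66.7345 73.1443 66.7345
tree:
5.4552
8.5240 2.8391
12.8950 4.8117 1.1451
18.7955 7.9093 2.1583 0.2694
24.6436 12.5049 3.9869 0.5792 0.0000
29.9792 18.7955 7.1666 1.2455 0.0000 0.0000
34.8473 24.6436 12.3857 2.6784 0.0000 0.0000 0.0000
39.2887 29.9792 18.7955 5.7597 0.0000 0.0000 0.0000 0.0000
43.3409 34.8473 24.6436 12.3857 0.0000 0.0000 0.0000 0.0000 0.0000

Δt=0.11887, u=1.09605, d=0.91237, q=0.53042, disc=e^(-rΔt)=0.99030
k=8 terminal: V=max(K-S,0) → 43.3409 34.8473 24.6436 12.3857 0.0000 0.0000 0.0000 0.0000 0.0000
k=7: j=0 S=46.2413 intr=39.2887 cont=38.4590 V=39.2887[EX]; j=1 S=55.5508 intr=29.9792 cont=29.1495 V=29.9792[EX]; j=2 S=66.7345 intr=18.7955 cont=17.9658 V=18.7955[EX]; j=3 S=80.1698 intr=5.3602 cont=5.7597 V=5.7597[hold]; j=4 S=96.3099 intr=0.0000 cont=0.0000 V=0.0000[hold]; j=5 S=115.6993 intr=0.0000 cont=0.0000 V=0.0000[hold]; j=6 S=138.9924 intr=0.0000 cont=0.0000 V=0.0000[hold]; j=7 S=166.9749 intr=0.0000 cont=0.0000 V=0.0000[hold]  S*(7)=66.7345
k=6: j=0 S=50.6827 intr=34.8473 cont=34.0176 V=34.8473[EX]; j=1 S=60.8864 intr=24.6436 cont=23.8139 V=24.6436[EX]; j=2 S=73.1443 intr=12.3857 cont=11.7659 V=12.3857[EX]; j=3 S=87.8700 intr=0.0000 cont=2.6784 V=2.6784[hold]; j=4 S=105.5603 intr=0.0000 cont=0.0000 V=0.0000[hold]; j=5 S=126.8122 intr=0.0000 cont=0.0000 V=0.0000[hold]; j=6 S=152.3425 intr=0.0000 cont=0.0000 V=0.0000[hold]  S*(6)=73.1443
k=5: j=0 S=55.5508 intr=29.9792 cont=29.1495 V=29.9792[EX]; j=1 S=66.7345 intr=18.7955 cont=17.9658 V=18.7955[EX]; j=2 S=80.1698 intr=5.3602 cont=7.1666 V=7.1666[hold]; j=3 S=96.3099 intr=0.0000 cont=1.2455 V=1.2455[hold]; j=4 S=115.6993 intr=0.0000 cont=0.0000 V=0.0000[hold]; j=5 S=138.9924 intr=0.0000 cont=0.0000 V=0.0000[hold]  S*(5)=66.7345
k=4: j=0 S=60.8864 intr=24.6436 cont=23.8139 V=24.6436[EX]; j=1 S=73.1443 intr=12.3857 cont=12.5049 V=12.5049[hold]; j=2 S=87.8700 intr=0.0000 cont=3.9869 V=3.9869[hold]; j=3 S=105.5603 intr=0.0000 cont=0.5792 V=0.5792[hold]; j=4 S=126.8122 intr=0.0000 cont=0.0000 V=0.0000[hold]  S*(4)=60.8864
k=3: j=0 S=66.7345 intr=18.7955 cont=18.0284 V=18.7955[EX]; j=1 S=80.1698 intr=5.3602 cont=7.9093 V=7.9093[hold]; j=2 S=96.3099 intr=0.0000 cont=2.1583 V=2.1583[hold]; j=3 S=115.6993 intr=0.0000 cont=0.2694 V=0.2694[hold]  S*(3)=66.7345
k=2: j=0 S=73.1443 intr=12.3857 cont=12.8950 V=12.8950[hold]; j=1 S=87.8700 intr=0.0000 cont=4.8117 V=4.8117[hold]; j=2 S=105.5603 intr=0.0000 cont=1.1451 V=1.1451[hold]  S*(2)=-
k=1: j=0 S=80.1698 intr=5.3602 cont=8.5240 V=8.5240[hold]; j=1 S=96.3099 intr=0.0000 cont=2.8391 V=2.8391[hold]  S*(1)=-
k=0: j=0 S=87.8700 intr=0.0000 cont=5.4552 V=5.4552[hold]  S*(0)=-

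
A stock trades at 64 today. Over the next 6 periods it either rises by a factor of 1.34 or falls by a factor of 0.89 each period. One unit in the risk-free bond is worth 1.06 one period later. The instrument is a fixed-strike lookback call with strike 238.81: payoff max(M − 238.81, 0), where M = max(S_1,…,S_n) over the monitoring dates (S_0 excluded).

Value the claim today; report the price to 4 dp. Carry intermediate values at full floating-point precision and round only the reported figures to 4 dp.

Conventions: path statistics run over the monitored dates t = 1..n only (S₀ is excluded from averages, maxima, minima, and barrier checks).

price = 0.5200

No-arbitrage gives p* = (R−d)/(u−d) = 0.3778: enumerate every path, weight its payoff by its p*-probability, and discount by R^6.
Enumerate all 2^6 = 64 price paths (U = up ×1.34, D = down ×0.89); each path with k up-moves has probability p*^k·(1−p*)^(6−k).
DDDDDD: M=56.9600, payoff=0.0000, prob=0.058033
UDDDDD: M=85.7600, payoff=0.0000, prob=0.035234
DUDDDD: M=76.3264, payoff=0.0000, prob=0.035234
UUDDDD: M=114.9184, payoff=0.0000, prob=0.021392
DDUDDD: M=67.9305, payoff=0.0000, prob=0.035234
UDUDDD: M=102.2774, payoff=0.0000, prob=0.021392
DUUDDD: M=102.2774, payoff=0.0000, prob=0.021392
UUUDDD: M=153.9907, payoff=0.0000, prob=0.012988
DDDUDD: M=60.4581, payoff=0.0000, prob=0.035234
UDDUDD: M=91.0269, payoff=0.0000, prob=0.021392
DUDUDD: M=91.0269, payoff=0.0000, prob=0.021392
UUDUDD: M=137.0517, payoff=0.0000, prob=0.012988
DDUUDD: M=91.0269, payoff=0.0000, prob=0.021392
UDUUDD: M=137.0517, payoff=0.0000, prob=0.012988
DUUUDD: M=137.0517, payoff=0.0000, prob=0.012988
UUUUDD: M=206.3475, payoff=0.0000, prob=0.007886
DDDDUD: M=56.9600, payoff=0.0000, prob=0.035234
UDDDUD: M=85.7600, payoff=0.0000, prob=0.021392
DUDDUD: M=81.0139, payoff=0.0000, prob=0.021392
UUDDUD: M=121.9760, payoff=0.0000, prob=0.012988
DDUDUD: M=81.0139, payoff=0.0000, prob=0.021392
UDUDUD: M=121.9760, payoff=0.0000, prob=0.012988
DUUDUD: M=121.9760, payoff=0.0000, prob=0.012988
UUUDUD: M=183.6493, payoff=0.0000, prob=0.007886
DDDUUD: M=81.0139, payoff=0.0000, prob=0.021392
UDDUUD: M=121.9760, payoff=0.0000, prob=0.012988
DUDUUD: M=121.9760, payoff=0.0000, prob=0.012988
UUDUUD: M=183.6493, payoff=0.0000, prob=0.007886
DDUUUD: M=121.9760, payoff=0.0000, prob=0.012988
UDUUUD: M=183.6493, payoff=0.0000, prob=0.007886
DUUUUD: M=183.6493, payoff=0.0000, prob=0.007886
UUUUUD: M=276.5056, payoff=37.6956, prob=0.004788
DDDDDU: M=56.9600, payoff=0.0000, prob=0.035234
UDDDDU: M=85.7600, payoff=0.0000, prob=0.021392
DUDDDU: M=76.3264, payoff=0.0000, prob=0.021392
UUDDDU: M=114.9184, payoff=0.0000, prob=0.012988
DDUDDU: M=72.1024, payoff=0.0000, prob=0.021392
UDUDDU: M=108.5586, payoff=0.0000, prob=0.012988
DUUDDU: M=108.5586, payoff=0.0000, prob=0.012988
UUUDDU: M=163.4478, payoff=0.0000, prob=0.007886
DDDUDU: M=72.1024, payoff=0.0000, prob=0.021392
UDDUDU: M=108.5586, payoff=0.0000, prob=0.012988
DUDUDU: M=108.5586, payoff=0.0000, prob=0.012988
UUDUDU: M=163.4478, payoff=0.0000, prob=0.007886
DDUUDU: M=108.5586, payoff=0.0000, prob=0.012988
UDUUDU: M=163.4478, payoff=0.0000, prob=0.007886
DUUUDU: M=163.4478, payoff=0.0000, prob=0.007886
UUUUDU: M=246.0900, payoff=7.2800, prob=0.004788
DDDDUU: M=72.1024, payoff=0.0000, prob=0.021392
UDDDUU: M=108.5586, payoff=0.0000, prob=0.012988
DUDDUU: M=108.5586, payoff=0.0000, prob=0.012988
UUDDUU: M=163.4478, payoff=0.0000, prob=0.007886
DDUDUU: M=108.5586, payoff=0.0000, prob=0.012988
UDUDUU: M=163.4478, payoff=0.0000, prob=0.007886
DUUDUU: M=163.4478, payoff=0.0000, prob=0.007886
UUUDUU: M=246.0900, payoff=7.2800, prob=0.004788
DDDUUU: M=108.5586, payoff=0.0000, prob=0.012988
UDDUUU: M=163.4478, payoff=0.0000, prob=0.007886
DUDUUU: M=163.4478, payoff=0.0000, prob=0.007886
UUDUUU: M=246.0900, payoff=7.2800, prob=0.004788
DDUUUU: M=163.4478, payoff=0.0000, prob=0.007886
UDUUUU: M=246.0900, payoff=7.2800, prob=0.004788
DUUUUU: M=246.0900, payoff=7.2800, prob=0.004788
UUUUUU: M=370.5175, payoff=131.7075, prob=0.002907
Price = Σ prob·payoff / R^6 = 0.737599 / 1.418519 = 0.5200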